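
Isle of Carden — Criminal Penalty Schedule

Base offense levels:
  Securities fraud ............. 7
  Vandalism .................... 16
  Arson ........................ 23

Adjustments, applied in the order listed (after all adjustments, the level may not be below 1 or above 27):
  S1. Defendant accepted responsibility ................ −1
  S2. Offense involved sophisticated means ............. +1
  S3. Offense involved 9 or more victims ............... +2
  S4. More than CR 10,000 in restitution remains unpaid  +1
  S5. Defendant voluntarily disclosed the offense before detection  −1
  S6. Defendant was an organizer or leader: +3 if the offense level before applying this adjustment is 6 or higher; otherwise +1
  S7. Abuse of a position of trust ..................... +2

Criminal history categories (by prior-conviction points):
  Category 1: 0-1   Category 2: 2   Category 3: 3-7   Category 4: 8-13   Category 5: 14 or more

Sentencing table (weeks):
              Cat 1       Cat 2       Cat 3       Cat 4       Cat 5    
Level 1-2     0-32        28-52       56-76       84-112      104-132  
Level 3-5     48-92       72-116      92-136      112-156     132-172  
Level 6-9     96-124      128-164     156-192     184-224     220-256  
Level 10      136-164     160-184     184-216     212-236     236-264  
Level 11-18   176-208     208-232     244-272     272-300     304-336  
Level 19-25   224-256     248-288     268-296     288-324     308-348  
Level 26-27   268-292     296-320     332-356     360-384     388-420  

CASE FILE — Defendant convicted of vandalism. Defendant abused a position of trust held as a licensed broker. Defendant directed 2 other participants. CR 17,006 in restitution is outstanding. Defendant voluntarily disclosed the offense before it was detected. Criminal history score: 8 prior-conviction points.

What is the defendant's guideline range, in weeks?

288-324 weeks

Base offense level for vandalism: 16.
S1 does not apply.
S4 applies: 16 + 1 = 17.
S5 applies: 17 − 1 = 16.
S6 applies (level before this adjustment is 16 ≥ 6, so +3): 16 + 3 = 19.
S7 applies: 19 + 2 = 21.
Final offense level: 21.
Criminal history: 8 prior points → Category 4 (8-13).
Level 21 falls in the 19-25 band.
Grid: Level 19-25 × Category 4 = 288-324 weeks.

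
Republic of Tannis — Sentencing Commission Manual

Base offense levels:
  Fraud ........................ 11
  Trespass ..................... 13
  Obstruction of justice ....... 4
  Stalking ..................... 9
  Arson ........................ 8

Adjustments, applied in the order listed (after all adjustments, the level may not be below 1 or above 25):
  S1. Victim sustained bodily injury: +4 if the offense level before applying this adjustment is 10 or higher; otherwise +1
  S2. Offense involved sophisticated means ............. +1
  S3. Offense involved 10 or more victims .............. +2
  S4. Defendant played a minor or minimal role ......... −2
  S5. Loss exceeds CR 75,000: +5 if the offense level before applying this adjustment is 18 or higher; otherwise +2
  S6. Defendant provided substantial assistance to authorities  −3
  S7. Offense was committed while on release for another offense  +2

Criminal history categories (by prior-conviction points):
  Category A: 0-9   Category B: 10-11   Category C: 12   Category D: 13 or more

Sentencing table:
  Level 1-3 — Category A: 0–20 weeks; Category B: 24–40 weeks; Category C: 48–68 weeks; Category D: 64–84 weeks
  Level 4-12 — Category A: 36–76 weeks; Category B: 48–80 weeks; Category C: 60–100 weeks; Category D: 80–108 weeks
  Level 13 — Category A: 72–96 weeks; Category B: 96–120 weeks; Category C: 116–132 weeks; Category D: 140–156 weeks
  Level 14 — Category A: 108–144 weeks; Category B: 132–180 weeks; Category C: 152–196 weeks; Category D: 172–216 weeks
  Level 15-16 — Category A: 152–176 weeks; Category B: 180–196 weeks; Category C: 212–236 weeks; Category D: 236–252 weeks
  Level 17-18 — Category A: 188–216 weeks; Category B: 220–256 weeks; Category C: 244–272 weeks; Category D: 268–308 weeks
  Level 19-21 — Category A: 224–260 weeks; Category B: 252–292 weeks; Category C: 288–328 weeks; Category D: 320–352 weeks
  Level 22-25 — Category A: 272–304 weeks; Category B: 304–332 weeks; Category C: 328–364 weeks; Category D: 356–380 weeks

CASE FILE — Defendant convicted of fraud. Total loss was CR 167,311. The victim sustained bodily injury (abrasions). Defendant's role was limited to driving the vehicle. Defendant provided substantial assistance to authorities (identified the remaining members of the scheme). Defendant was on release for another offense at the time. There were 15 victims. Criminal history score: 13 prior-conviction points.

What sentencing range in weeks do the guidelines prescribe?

236-252 weeks

Base offense level for fraud: 11.
S1 applies (level before this adjustment is 11 ≥ 10, so +4): 11 + 4 = 15.
S2 does not apply.
S3 applies: 15 + 2 = 17.
S4 applies: 17 − 2 = 15.
S5 applies (level before this adjustment is 15 < 18, so +2): 15 + 2 = 17.
S6 applies: 17 − 3 = 14.
S7 applies: 14 + 2 = 16.
Final offense level: 16.
Criminal history: 13 prior points → Category D (13+).
Level 16 falls in the 15-16 band.
Grid: Level 15-16 × Category D = 236-252 weeks.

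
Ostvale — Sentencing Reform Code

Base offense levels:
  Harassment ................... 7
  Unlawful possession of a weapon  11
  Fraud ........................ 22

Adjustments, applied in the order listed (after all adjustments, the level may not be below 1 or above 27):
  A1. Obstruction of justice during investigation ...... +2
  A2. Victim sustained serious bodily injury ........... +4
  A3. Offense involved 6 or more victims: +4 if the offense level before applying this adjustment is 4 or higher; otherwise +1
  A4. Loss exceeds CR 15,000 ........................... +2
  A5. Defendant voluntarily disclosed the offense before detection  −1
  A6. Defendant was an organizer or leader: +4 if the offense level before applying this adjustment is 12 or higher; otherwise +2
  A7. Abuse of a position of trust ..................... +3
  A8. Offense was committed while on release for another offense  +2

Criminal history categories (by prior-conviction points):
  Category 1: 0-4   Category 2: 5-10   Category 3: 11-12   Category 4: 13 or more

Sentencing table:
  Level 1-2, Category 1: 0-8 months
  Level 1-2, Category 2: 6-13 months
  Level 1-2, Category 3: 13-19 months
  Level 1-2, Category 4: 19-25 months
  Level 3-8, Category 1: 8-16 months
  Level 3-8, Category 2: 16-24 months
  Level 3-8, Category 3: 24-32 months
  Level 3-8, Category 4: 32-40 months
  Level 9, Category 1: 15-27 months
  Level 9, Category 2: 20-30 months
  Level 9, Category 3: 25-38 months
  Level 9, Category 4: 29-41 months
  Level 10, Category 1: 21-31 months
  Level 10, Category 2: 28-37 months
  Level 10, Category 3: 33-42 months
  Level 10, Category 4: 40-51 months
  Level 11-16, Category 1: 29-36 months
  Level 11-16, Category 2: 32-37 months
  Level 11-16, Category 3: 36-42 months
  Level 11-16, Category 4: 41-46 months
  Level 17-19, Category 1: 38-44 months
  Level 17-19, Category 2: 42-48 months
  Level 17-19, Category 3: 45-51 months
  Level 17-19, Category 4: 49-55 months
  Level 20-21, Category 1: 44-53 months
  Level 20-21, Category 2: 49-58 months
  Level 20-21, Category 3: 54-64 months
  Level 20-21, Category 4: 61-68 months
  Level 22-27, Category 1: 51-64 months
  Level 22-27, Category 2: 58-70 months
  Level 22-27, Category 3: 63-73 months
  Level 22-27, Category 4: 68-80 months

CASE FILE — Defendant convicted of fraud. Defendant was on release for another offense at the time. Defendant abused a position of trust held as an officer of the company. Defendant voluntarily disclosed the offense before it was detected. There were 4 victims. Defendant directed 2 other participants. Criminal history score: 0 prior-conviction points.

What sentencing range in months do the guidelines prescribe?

Base offense level for fraud: 22.
A1 does not apply.
A5 applies: 22 − 1 = 21.
A6 applies (level before this adjustment is 21 ≥ 12, so +4): 21 + 4 = 25.
A7 applies: 25 + 3 = 28.
A8 applies: 28 + 2 = 30.
Level 30 exceeds the maximum of 27; capped at 27.
Final offense level: 27.
Criminal history: 0 prior points → Category 1 (0-4).
Level 27 falls in the 22-27 band.
Grid: Level 22-27 × Category 1 = 51-64 months.

51-64 months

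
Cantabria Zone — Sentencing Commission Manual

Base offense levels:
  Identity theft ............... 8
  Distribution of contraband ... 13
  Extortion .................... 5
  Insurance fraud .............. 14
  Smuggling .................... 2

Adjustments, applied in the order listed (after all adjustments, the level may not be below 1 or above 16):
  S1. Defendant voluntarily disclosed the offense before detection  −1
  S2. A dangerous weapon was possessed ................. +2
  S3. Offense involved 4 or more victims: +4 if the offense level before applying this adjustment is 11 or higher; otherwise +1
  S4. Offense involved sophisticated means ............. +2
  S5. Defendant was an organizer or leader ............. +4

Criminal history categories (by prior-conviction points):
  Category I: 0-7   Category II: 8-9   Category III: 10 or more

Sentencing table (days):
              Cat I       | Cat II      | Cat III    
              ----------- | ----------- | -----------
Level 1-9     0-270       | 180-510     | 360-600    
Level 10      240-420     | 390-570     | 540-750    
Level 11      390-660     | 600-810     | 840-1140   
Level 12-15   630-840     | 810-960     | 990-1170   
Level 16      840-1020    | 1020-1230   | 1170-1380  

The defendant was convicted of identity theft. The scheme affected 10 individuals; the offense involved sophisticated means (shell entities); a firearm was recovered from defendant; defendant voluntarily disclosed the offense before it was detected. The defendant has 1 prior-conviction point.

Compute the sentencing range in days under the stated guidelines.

Base offense level for identity theft: 8.
S1 applies: 8 − 1 = 7.
S2 applies: 7 + 2 = 9.
S3 applies (level before this adjustment is 9 < 11, so +1): 9 + 1 = 10.
S4 applies: 10 + 2 = 12.
Final offense level: 12.
Criminal history: 1 prior point → Category I (0-7).
Level 12 falls in the 12-15 band.
Grid: Level 12-15 × Category I = 630-840 days.

630-840 days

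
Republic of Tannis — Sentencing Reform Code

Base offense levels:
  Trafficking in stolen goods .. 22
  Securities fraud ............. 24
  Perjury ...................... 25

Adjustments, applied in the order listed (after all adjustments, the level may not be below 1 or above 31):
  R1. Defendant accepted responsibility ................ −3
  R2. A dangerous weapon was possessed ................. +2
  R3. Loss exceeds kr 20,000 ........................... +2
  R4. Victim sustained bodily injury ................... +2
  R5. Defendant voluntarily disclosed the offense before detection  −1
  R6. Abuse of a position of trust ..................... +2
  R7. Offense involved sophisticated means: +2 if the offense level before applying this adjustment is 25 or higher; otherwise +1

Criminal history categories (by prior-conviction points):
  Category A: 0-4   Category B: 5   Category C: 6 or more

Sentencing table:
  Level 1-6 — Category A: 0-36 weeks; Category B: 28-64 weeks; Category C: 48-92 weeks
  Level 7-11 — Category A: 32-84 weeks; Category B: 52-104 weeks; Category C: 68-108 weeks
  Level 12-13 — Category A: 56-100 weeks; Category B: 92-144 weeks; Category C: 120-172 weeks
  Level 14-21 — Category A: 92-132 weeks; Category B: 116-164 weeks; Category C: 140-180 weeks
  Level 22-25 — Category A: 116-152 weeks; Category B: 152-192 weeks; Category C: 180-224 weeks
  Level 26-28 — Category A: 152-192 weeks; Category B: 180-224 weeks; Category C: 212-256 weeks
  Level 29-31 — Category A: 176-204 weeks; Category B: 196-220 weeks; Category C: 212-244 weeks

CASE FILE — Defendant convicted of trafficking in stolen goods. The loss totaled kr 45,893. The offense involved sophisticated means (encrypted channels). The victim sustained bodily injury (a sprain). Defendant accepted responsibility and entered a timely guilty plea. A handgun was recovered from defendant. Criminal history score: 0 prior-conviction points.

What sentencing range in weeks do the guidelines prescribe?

152-192 weeks

Base offense level for trafficking in stolen goods: 22.
R1 applies: 22 − 3 = 19.
R2 applies: 19 + 2 = 21.
R3 applies: 21 + 2 = 23.
R4 applies: 23 + 2 = 25.
R6 does not apply.
R7 applies (level before this adjustment is 25 ≥ 25, so +2): 25 + 2 = 27.
Final offense level: 27.
Criminal history: 0 prior points → Category A (0-4).
Level 27 falls in the 26-28 band.
Grid: Level 26-28 × Category A = 152-192 weeks.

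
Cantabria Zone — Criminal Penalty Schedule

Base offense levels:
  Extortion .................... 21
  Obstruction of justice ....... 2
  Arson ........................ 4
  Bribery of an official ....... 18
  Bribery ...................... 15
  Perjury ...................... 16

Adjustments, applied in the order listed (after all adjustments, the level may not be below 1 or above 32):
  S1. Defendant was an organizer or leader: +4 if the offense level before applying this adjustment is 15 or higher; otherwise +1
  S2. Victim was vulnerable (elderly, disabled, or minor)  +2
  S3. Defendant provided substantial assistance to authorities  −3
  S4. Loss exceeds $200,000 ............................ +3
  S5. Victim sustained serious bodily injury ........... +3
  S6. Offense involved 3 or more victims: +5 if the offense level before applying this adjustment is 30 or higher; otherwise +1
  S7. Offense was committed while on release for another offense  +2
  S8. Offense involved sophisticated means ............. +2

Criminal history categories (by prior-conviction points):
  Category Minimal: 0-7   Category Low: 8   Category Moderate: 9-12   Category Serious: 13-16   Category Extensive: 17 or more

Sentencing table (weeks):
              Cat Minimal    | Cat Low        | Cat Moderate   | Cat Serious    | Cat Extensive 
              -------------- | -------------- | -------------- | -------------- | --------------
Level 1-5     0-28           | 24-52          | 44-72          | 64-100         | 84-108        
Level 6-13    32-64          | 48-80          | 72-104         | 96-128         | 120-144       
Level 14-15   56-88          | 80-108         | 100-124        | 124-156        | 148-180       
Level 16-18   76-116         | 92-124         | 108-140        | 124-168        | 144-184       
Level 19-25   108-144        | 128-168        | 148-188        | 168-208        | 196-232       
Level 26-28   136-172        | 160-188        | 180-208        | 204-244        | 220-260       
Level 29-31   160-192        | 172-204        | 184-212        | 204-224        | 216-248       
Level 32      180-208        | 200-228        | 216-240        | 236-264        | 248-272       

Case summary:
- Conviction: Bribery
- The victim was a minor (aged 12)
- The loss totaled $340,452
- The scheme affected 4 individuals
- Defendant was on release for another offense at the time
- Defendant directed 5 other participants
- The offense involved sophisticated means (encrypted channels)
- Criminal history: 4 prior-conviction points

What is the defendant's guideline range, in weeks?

160-192 weeks

Base offense level for bribery: 15.
S1 applies (level before this adjustment is 15 ≥ 15, so +4): 15 + 4 = 19.
S2 applies: 19 + 2 = 21.
S4 applies: 21 + 3 = 24.
S5 does not apply.
S6 applies (level before this adjustment is 24 < 30, so +1): 24 + 1 = 25.
S7 applies: 25 + 2 = 27.
S8 applies: 27 + 2 = 29.
Final offense level: 29.
Criminal history: 4 prior points → Category Minimal (0-7).
Level 29 falls in the 29-31 band.
Grid: Level 29-31 × Category Minimal = 160-192 weeks.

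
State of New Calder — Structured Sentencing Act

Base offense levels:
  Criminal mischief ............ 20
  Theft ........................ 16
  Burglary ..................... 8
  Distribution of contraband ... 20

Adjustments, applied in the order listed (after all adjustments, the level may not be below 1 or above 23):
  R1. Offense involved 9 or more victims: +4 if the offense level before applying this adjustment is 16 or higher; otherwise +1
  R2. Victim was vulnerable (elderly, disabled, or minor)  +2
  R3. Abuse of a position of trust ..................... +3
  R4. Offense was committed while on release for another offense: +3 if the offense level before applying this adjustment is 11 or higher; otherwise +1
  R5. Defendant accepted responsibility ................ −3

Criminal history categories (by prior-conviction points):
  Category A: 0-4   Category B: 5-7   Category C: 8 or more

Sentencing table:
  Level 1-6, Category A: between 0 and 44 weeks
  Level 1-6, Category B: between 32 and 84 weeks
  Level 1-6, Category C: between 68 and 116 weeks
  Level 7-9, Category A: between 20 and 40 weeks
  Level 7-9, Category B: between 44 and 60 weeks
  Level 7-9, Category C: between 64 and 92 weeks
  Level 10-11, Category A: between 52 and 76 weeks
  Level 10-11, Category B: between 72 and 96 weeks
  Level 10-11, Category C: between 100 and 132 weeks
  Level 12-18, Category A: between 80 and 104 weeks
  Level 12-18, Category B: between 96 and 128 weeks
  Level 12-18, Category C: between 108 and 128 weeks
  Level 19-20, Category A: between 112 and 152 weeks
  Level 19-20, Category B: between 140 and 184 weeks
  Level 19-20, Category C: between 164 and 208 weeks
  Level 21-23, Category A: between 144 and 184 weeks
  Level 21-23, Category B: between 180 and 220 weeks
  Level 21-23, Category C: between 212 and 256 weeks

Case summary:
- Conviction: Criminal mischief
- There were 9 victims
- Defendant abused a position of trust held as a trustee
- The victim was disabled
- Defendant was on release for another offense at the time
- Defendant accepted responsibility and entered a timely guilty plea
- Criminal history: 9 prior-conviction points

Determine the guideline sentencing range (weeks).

212-256 weeks

Base offense level for criminal mischief: 20.
R1 applies (level before this adjustment is 20 ≥ 16, so +4): 20 + 4 = 24.
R2 applies: 24 + 2 = 26.
R3 applies: 26 + 3 = 29.
R4 applies (level before this adjustment is 29 ≥ 11, so +3): 29 + 3 = 32.
R5 applies: 32 − 3 = 29.
Level 29 exceeds the maximum of 23; capped at 23.
Final offense level: 23.
Criminal history: 9 prior points → Category C (8+).
Level 23 falls in the 21-23 band.
Grid: Level 21-23 × Category C = 212-256 weeks.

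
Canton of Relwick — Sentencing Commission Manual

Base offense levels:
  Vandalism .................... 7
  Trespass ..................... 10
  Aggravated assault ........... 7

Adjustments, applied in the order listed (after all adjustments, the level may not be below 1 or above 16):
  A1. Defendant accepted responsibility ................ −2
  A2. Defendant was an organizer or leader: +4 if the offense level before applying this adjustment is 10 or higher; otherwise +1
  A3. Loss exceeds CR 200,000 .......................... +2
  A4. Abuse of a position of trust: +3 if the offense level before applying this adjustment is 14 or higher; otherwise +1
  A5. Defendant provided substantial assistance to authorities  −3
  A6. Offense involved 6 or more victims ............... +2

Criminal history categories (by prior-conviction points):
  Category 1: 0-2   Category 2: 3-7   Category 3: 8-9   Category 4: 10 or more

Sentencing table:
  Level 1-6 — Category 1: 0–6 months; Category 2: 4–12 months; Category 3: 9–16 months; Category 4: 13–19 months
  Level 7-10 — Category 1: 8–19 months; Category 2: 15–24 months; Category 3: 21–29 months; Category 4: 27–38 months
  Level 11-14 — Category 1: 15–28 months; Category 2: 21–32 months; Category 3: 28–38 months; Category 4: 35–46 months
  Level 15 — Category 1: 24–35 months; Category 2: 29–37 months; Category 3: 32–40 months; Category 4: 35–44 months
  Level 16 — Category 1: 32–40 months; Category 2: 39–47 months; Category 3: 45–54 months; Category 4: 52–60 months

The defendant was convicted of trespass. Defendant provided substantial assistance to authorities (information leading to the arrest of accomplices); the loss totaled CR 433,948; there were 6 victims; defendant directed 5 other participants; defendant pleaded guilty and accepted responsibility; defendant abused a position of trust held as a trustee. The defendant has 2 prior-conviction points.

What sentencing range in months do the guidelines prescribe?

Base offense level for trespass: 10.
A1 applies: 10 − 2 = 8.
A2 applies (level before this adjustment is 8 < 10, so +1): 8 + 1 = 9.
A3 applies: 9 + 2 = 11.
A4 applies (level before this adjustment is 11 < 14, so +1): 11 + 1 = 12.
A5 applies: 12 − 3 = 9.
A6 applies: 9 + 2 = 11.
Final offense level: 11.
Criminal history: 2 prior points → Category 1 (0-2).
Level 11 falls in the 11-14 band.
Grid: Level 11-14 × Category 1 = 15-28 months.

15-28 months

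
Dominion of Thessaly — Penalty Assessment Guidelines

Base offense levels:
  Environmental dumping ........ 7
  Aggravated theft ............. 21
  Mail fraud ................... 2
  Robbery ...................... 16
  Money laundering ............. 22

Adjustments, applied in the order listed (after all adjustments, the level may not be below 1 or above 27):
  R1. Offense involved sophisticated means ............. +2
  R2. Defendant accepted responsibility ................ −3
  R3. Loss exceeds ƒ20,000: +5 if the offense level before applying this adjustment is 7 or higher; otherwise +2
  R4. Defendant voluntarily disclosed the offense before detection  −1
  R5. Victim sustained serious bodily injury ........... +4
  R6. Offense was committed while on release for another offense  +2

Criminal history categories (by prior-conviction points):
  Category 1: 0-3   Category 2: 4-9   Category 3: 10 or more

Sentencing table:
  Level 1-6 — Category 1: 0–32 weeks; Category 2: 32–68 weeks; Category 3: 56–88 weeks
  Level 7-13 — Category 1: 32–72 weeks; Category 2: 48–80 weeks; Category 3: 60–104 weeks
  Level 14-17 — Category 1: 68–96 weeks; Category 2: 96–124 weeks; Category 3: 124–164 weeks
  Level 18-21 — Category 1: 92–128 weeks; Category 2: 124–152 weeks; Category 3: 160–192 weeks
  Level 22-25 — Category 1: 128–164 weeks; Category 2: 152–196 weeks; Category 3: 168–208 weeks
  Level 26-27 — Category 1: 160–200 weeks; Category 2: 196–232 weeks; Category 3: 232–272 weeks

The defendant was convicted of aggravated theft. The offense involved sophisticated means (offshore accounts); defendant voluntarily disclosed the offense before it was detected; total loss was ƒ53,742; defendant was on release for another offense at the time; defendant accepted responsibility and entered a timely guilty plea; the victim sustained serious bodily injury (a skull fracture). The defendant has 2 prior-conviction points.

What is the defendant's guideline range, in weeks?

Base offense level for aggravated theft: 21.
R1 applies: 21 + 2 = 23.
R2 applies: 23 − 3 = 20.
R3 applies (level before this adjustment is 20 ≥ 7, so +5): 20 + 5 = 25.
R4 applies: 25 − 1 = 24.
R5 applies: 24 + 4 = 28.
R6 applies: 28 + 2 = 30.
Level 30 exceeds the maximum of 27; capped at 27.
Final offense level: 27.
Criminal history: 2 prior points → Category 1 (0-3).
Level 27 falls in the 26-27 band.
Grid: Level 26-27 × Category 1 = 160-200 weeks.

160-200 weeks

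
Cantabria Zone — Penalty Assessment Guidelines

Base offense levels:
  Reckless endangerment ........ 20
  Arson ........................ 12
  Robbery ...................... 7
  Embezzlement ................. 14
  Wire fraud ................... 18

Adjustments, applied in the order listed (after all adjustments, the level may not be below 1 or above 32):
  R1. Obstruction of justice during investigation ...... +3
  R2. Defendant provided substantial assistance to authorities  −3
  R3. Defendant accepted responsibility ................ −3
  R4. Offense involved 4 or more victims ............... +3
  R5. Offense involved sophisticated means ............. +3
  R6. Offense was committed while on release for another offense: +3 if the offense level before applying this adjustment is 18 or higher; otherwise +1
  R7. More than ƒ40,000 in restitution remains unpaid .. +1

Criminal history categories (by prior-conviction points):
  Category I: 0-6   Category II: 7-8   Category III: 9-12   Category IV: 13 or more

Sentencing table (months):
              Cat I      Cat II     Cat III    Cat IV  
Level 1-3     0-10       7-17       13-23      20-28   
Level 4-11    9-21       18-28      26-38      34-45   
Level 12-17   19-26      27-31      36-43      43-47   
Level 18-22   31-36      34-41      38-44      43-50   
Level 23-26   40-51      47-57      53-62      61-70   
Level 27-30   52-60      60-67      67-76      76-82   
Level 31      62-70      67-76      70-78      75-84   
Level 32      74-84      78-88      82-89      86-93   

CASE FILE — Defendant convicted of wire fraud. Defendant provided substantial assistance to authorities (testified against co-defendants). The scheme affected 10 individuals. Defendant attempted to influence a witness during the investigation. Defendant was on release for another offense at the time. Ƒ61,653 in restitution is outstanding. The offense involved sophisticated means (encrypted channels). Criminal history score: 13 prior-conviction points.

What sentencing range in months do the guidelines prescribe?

76-82 months

Base offense level for wire fraud: 18.
R1 applies: 18 + 3 = 21.
R2 applies: 21 − 3 = 18.
R4 applies: 18 + 3 = 21.
R5 applies: 21 + 3 = 24.
R6 applies (level before this adjustment is 24 ≥ 18, so +3): 24 + 3 = 27.
R7 applies: 27 + 1 = 28.
Final offense level: 28.
Criminal history: 13 prior points → Category IV (13+).
Level 28 falls in the 27-30 band.
Grid: Level 27-30 × Category IV = 76-82 months.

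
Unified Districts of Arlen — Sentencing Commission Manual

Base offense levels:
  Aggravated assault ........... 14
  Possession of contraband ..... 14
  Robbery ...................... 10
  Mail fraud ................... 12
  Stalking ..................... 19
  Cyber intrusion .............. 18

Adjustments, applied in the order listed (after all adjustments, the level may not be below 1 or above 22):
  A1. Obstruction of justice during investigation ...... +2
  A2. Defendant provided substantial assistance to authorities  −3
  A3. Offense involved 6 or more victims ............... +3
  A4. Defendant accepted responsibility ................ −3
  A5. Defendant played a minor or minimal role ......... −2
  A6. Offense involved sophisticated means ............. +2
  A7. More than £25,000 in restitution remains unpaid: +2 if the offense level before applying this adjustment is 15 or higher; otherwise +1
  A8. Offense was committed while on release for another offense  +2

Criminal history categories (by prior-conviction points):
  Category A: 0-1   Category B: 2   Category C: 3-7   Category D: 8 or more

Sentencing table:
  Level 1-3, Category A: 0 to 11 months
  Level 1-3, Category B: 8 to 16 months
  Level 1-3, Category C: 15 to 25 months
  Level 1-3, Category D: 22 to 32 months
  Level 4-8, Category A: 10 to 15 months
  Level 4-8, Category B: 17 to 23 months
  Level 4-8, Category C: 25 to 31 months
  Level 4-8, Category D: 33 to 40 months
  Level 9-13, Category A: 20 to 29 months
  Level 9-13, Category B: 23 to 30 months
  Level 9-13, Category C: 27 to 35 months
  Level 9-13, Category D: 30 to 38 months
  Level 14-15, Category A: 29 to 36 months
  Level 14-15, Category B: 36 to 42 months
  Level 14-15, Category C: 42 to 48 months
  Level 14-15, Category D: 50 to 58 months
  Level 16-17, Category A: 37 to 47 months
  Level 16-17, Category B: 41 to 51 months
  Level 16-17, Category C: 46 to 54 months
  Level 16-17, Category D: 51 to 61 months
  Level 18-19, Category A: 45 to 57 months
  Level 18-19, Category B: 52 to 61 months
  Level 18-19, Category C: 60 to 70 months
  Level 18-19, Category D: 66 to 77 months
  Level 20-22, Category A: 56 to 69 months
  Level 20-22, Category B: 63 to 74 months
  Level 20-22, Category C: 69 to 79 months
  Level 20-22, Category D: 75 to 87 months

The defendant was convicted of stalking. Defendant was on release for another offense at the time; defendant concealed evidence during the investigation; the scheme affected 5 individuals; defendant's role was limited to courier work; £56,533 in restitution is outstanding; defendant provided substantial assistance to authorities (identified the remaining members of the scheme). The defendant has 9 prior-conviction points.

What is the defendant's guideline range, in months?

Base offense level for stalking: 19.
A1 applies: 19 + 2 = 21.
A2 applies: 21 − 3 = 18.
A3 does not apply.
A4 does not apply.
A5 applies: 18 − 2 = 16.
A7 applies (level before this adjustment is 16 ≥ 15, so +2): 16 + 2 = 18.
A8 applies: 18 + 2 = 20.
Final offense level: 20.
Criminal history: 9 prior points → Category D (8+).
Level 20 falls in the 20-22 band.
Grid: Level 20-22 × Category D = 75-87 months.

75-87 months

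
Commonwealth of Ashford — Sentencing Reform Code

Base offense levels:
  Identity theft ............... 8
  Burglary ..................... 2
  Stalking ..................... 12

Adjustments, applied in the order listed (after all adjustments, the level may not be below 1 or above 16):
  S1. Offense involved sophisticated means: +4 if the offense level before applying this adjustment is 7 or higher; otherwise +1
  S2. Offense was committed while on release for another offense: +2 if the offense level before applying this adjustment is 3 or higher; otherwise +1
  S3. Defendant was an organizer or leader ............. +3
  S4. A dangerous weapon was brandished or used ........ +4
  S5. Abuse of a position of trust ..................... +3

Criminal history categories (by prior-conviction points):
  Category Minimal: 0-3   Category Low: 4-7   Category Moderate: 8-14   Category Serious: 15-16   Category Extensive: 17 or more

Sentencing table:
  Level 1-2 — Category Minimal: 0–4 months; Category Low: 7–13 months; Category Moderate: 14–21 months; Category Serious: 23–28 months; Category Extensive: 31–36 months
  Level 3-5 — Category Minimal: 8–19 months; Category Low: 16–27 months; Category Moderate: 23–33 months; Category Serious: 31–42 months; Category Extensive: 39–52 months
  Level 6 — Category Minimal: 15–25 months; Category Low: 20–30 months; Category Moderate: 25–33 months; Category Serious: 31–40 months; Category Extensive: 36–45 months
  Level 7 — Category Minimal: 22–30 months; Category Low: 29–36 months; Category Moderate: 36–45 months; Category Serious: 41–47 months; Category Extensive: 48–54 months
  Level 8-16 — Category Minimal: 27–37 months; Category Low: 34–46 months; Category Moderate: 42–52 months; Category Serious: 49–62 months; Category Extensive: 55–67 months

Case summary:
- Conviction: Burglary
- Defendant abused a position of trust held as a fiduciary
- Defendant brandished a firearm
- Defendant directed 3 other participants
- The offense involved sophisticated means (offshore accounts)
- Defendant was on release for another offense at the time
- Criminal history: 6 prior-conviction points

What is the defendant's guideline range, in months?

Base offense level for burglary: 2.
S1 applies (level before this adjustment is 2 < 7, so +1): 2 + 1 = 3.
S2 applies (level before this adjustment is 3 ≥ 3, so +2): 3 + 2 = 5.
S3 applies: 5 + 3 = 8.
S4 applies: 8 + 4 = 12.
S5 applies: 12 + 3 = 15.
Final offense level: 15.
Criminal history: 6 prior points → Category Low (4-7).
Level 15 falls in the 8-16 band.
Grid: Level 8-16 × Category Low = 34-46 months.

34-46 months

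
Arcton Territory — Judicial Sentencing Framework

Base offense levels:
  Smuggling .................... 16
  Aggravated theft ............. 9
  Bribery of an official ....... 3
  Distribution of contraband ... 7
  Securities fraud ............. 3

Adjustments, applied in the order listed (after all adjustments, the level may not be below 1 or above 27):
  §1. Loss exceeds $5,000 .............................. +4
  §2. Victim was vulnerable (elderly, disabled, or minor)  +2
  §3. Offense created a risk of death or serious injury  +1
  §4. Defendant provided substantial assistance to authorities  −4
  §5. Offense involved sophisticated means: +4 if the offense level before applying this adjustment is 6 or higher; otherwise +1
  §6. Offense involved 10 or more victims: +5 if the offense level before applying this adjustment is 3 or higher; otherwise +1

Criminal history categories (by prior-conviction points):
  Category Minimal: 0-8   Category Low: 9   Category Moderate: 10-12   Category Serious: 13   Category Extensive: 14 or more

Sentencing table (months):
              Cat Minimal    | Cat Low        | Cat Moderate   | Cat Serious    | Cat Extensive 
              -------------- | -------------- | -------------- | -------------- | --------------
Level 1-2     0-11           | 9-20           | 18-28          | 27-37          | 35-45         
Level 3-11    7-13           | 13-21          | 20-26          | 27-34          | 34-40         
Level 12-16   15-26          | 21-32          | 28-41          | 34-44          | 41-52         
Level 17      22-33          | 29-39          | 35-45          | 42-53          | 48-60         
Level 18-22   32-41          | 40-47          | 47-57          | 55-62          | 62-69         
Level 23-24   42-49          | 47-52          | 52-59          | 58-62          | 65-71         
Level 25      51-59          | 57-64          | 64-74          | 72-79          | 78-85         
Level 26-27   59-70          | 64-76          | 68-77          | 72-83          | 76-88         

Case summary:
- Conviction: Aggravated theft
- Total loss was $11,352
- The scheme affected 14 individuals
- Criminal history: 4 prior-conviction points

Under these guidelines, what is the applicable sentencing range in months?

32-41 months

Base offense level for aggravated theft: 9.
§1 applies: 9 + 4 = 13.
§2 does not apply.
§4 does not apply.
§5 does not apply.
§6 applies (level before this adjustment is 13 ≥ 3, so +5): 13 + 5 = 18.
Final offense level: 18.
Criminal history: 4 prior points → Category Minimal (0-8).
Level 18 falls in the 18-22 band.
Grid: Level 18-22 × Category Minimal = 32-41 months.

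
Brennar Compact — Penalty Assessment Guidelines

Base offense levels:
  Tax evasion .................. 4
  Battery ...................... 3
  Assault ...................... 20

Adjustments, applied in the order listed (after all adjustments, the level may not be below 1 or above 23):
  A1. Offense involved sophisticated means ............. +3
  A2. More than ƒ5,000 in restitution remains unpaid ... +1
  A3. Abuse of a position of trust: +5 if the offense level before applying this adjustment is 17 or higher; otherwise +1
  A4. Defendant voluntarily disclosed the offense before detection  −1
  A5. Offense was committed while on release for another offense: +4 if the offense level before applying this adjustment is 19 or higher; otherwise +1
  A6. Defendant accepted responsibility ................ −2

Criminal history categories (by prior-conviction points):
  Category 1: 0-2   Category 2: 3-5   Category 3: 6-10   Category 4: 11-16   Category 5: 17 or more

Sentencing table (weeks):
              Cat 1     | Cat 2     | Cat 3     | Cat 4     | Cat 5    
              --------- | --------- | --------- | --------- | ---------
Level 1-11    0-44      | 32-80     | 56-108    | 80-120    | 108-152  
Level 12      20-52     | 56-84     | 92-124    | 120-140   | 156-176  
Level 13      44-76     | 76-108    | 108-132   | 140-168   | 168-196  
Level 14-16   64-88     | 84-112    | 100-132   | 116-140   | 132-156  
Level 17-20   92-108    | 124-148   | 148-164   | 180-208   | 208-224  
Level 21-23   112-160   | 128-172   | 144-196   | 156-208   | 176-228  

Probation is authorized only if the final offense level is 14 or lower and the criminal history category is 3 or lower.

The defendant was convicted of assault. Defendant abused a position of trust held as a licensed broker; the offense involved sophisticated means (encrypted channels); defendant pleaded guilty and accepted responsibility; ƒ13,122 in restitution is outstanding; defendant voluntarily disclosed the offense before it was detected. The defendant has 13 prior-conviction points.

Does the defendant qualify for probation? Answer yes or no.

No

Base offense level for assault: 20.
A1 applies: 20 + 3 = 23.
A2 applies: 23 + 1 = 24.
A3 applies (level before this adjustment is 24 ≥ 17, so +5): 24 + 5 = 29.
A4 applies: 29 − 1 = 28.
A5 does not apply.
A6 applies: 28 − 2 = 26.
Level 26 exceeds the maximum of 23; capped at 23.
Final offense level: 23.
Criminal history: 13 prior points → Category 4 (11-16).
Level 23 falls in the 21-23 band.
Grid: Level 21-23 × Category 4 = 156-208 weeks.
Probation check: level 23 > 14 and category 4 > 3 → not eligible.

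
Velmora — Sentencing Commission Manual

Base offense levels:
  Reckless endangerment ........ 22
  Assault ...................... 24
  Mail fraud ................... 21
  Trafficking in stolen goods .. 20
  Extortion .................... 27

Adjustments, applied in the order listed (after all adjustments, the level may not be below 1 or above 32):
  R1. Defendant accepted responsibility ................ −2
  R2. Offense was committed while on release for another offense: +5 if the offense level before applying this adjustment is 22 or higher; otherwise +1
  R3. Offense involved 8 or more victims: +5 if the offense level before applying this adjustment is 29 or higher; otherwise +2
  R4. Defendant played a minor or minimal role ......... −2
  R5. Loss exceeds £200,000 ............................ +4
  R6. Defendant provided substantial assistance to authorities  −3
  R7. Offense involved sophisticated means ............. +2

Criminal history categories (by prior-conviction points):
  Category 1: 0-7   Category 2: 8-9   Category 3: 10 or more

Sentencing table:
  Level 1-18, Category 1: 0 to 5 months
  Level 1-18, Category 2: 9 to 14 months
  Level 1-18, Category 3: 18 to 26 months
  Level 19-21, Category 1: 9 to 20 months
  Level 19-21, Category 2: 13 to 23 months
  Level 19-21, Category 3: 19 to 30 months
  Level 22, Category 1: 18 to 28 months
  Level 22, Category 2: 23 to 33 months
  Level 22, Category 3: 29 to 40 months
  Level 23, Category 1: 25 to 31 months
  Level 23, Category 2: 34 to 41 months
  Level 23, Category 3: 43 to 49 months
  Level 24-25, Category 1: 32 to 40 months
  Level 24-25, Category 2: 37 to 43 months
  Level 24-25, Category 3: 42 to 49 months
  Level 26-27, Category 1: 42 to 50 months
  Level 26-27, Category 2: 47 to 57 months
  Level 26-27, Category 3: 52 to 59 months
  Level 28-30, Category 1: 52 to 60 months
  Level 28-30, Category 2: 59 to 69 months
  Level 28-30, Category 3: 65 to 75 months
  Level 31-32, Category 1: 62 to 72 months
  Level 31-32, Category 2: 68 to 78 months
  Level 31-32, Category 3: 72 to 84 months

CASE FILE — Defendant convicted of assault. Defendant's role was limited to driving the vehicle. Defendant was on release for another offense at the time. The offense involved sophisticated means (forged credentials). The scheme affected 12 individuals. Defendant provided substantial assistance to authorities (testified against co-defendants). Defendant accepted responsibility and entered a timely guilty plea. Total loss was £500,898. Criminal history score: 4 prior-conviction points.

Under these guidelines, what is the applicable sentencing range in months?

Base offense level for assault: 24.
R1 applies: 24 − 2 = 22.
R2 applies (level before this adjustment is 22 ≥ 22, so +5): 22 + 5 = 27.
R3 applies (level before this adjustment is 27 < 29, so +2): 27 + 2 = 29.
R4 applies: 29 − 2 = 27.
R5 applies: 27 + 4 = 31.
R6 applies: 31 − 3 = 28.
R7 applies: 28 + 2 = 30.
Final offense level: 30.
Criminal history: 4 prior points → Category 1 (0-7).
Level 30 falls in the 28-30 band.
Grid: Level 28-30 × Category 1 = 52-60 months.

52-60 months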